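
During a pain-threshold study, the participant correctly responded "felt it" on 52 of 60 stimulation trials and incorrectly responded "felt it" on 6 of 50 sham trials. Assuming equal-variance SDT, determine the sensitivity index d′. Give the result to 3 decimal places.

d′ = 2.286

H = 52/60 = 0.8667
FA = 6/50 = 0.1200
Φ⁻¹(H) = Φ⁻¹(0.8667) = 1.1109
Φ⁻¹(FA) = Φ⁻¹(0.1200) = -1.1750
d' = z(H) − z(FA) = 1.1109 − (-1.1750) = 2.2859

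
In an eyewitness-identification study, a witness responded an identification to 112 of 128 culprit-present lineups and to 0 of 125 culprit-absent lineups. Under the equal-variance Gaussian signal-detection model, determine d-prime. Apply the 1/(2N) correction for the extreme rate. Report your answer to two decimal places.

The false-alarm rate is 0/125 = 0, so apply the 1/(2N) correction: FA → 1/(2·125) = 0.00400.
z(H) = z(0.87500) = 1.150
z(FA) = z(0.00400) = -2.652
d' = 1.150 − (-2.652) = 3.802

d-prime = 3.80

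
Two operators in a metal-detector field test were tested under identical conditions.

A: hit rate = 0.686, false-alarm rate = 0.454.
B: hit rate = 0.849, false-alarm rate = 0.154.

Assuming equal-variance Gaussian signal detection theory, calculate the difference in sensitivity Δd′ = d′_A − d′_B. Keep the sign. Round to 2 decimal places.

A: z(0.686) = 0.485, z(0.454) = -0.116, d' = 0.601
B: z(0.849) = 1.032, z(0.154) = -1.019, d' = 2.051
Δd' = d'_A − d'_B = 0.601 − 2.051 = -1.450
B has the higher sensitivity.

Δd′ = -1.45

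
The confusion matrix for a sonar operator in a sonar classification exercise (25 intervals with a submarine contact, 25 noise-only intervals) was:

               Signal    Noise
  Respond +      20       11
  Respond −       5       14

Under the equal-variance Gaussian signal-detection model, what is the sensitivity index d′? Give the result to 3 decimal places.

H = 20/25 = 0.8000
FA = 11/25 = 0.4400
Φ⁻¹(H) = Φ⁻¹(0.8000) = 0.8416
Φ⁻¹(FA) = Φ⁻¹(0.4400) = -0.1510
d' = z(H) − z(FA) = 0.8416 − (-0.1510) = 0.9926

d′ = 0.993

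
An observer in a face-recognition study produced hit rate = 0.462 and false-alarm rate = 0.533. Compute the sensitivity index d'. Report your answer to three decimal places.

z(0.462) = -0.0954, z(0.533) = 0.0828
d' = z(H) − z(FA) = -0.0954 − 0.0828 = -0.1782

d' = -0.178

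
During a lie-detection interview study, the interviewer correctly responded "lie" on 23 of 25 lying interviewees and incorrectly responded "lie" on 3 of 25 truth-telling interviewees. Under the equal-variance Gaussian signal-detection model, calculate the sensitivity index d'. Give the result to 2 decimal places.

d' = 2.58

H = 23/25 = 0.9200
FA = 3/25 = 0.1200
z(H) = z(0.9200) = 1.4051
z(FA) = z(0.1200) = -1.1750
d' = z(H) − z(FA) = 1.4051 − (-1.1750) = 2.5801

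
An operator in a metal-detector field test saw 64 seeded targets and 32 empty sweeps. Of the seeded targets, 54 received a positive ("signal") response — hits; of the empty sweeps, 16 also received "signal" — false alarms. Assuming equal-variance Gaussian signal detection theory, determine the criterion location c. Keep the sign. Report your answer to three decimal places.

H = 54/64 = 0.8438
FA = 16/32 = 0.5000
Φ⁻¹(H) = Φ⁻¹(0.8438) = 1.0102
Φ⁻¹(FA) = Φ⁻¹(0.5000) = 0.0000
c = −½·[z(H) + z(FA)] = −0.5 × (1.0102 + 0.0000) = -0.5051
c < 0: the operator has a liberal response bias.

c = -0.505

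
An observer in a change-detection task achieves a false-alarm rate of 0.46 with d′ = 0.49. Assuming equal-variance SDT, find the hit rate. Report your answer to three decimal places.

z(false-alarm rate) = z(0.46) = -0.1004
z(H) = z(FA) + d' = -0.1004 + 0.49 = 0.3896
hit rate = Φ(0.3896) = 0.6516

hit rate = 0.652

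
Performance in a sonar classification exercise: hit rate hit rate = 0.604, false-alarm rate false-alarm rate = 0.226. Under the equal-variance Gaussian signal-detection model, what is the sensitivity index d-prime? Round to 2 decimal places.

z(0.604) = 0.2637, z(0.226) = -0.7521
d' = z(H) − z(FA) = 0.2637 − (-0.7521) = 1.0158

d-prime = 1.02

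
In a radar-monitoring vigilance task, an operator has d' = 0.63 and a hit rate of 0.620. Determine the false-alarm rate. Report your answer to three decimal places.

false-alarm rate = 0.373

z(hit rate) = z(0.620) = 0.3055
z(FA) = z(H) − d' = 0.3055 − 0.63 = -0.3245
false-alarm rate = Φ(-0.3245) = 0.3728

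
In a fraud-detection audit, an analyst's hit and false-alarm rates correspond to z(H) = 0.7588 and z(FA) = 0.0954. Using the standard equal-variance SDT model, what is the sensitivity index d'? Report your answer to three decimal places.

d' = 0.663

d' = z(H) − z(FA) = 0.7588 − 0.0954 = 0.6634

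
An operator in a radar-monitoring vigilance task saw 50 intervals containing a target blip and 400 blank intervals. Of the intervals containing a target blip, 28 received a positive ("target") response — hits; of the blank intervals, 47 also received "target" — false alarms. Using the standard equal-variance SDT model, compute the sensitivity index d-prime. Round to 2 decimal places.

d-prime = 1.34

H = 28/50 = 0.5600
FA = 47/400 = 0.1175
z(0.5600) = 0.1510, z(0.1175) = -1.1876
d' = z(H) − z(FA) = 0.1510 − (-1.1876) = 1.3386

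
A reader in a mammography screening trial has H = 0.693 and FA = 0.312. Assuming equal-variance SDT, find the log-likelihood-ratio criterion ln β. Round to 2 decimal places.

ln β = -0.01

z(0.693) = 0.504, z(0.312) = -0.490
ln β = −½·[z(H)² − z(FA)²] = −0.5 × (0.254 − 0.240) = -0.007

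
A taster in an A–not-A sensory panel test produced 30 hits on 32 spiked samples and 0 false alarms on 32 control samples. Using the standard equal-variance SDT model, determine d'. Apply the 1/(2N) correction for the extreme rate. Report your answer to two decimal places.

The false-alarm rate is 0/32 = 0, so apply the 1/(2N) correction: FA → 1/(2·32) = 0.01562.
z(H) = z(0.93750) = 1.534
z(FA) = z(0.01562) = -2.154
d' = 1.534 − (-2.154) = 3.688

d' = 3.69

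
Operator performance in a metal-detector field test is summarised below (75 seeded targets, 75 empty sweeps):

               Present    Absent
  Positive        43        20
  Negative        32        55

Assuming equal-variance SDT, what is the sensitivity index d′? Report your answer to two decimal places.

H = 43/75 = 0.5733
FA = 20/75 = 0.2667
Φ⁻¹(0.5733) = 0.185, Φ⁻¹(0.2667) = -0.623
d' = z(H) − z(FA) = 0.185 − (-0.623) = 0.808

d′ = 0.81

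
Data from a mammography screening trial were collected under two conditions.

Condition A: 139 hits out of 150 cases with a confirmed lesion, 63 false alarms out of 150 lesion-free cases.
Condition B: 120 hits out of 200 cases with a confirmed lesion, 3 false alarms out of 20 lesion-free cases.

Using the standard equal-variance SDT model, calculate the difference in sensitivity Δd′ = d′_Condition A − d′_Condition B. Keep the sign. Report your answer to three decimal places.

Condition A: z(0.9267) = 1.4516, z(0.4200) = -0.2019, d' = 1.6535
Condition B: z(0.6000) = 0.2533, z(0.1500) = -1.0364, d' = 1.2897
Δd' = d'_Condition A − d'_Condition B = 1.6535 − 1.2897 = 0.3638
Condition A has the higher sensitivity.

Δd′ = 0.364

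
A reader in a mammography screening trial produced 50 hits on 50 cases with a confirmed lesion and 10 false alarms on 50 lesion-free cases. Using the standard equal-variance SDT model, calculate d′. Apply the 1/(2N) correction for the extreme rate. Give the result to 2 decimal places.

d′ = 3.17

The hit rate is 50/50 = 1, so apply the 1/(2N) correction: H → 1 − 1/(2·50) = 0.99000.
z(H) = z(0.99000) = 2.326
z(FA) = z(0.20000) = -0.842
d' = 2.326 − (-0.842) = 3.168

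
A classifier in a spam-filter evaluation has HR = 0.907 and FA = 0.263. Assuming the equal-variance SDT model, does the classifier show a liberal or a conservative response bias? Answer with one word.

z(H) = 1.323, z(FA) = -0.634
c = −½·(z(H) + z(FA)) = -0.3445
c < 0 → liberal criterion (biased toward responding “yes”).

liberal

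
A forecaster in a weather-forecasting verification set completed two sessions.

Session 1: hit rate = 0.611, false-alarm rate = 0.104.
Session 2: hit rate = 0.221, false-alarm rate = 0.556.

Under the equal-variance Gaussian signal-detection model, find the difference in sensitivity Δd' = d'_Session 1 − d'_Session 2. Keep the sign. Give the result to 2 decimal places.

Session 1: z(0.611) = 0.282, z(0.104) = -1.259, d' = 1.541
Session 2: z(0.221) = -0.769, z(0.556) = 0.141, d' = -0.910
Δd' = d'_Session 1 − d'_Session 2 = 1.541 − (-0.910) = 2.451
Session 1 has the higher sensitivity.

Δd' = 2.45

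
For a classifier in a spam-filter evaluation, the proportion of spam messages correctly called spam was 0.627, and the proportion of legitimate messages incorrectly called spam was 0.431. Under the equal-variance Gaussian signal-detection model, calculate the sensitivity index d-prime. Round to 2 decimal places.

d-prime = 0.50

z(0.627) = 0.3239, z(0.431) = -0.1738
d' = z(H) − z(FA) = 0.3239 − (-0.1738) = 0.4977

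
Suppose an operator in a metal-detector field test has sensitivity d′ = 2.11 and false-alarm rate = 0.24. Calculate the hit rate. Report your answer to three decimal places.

z(false-alarm rate) = z(0.24) = -0.7063
z(H) = z(FA) + d' = -0.7063 + 2.11 = 1.4037
hit rate = Φ(1.4037) = 0.9198

hit rate = 0.920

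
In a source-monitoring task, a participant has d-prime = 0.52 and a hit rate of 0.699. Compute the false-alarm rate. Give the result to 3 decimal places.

false-alarm rate = 0.501

z(hit rate) = z(0.699) = 0.5215
z(FA) = z(H) − d' = 0.5215 − 0.52 = 0.0015
false-alarm rate = Φ(0.0015) = 0.5006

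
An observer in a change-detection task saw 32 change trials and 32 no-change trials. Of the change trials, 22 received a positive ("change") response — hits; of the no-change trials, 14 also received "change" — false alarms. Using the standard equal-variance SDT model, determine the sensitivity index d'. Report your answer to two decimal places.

H = 22/32 = 0.6875
FA = 14/32 = 0.4375
z(H) = z(0.6875) = 0.489
z(FA) = z(0.4375) = -0.157
d' = z(H) − z(FA) = 0.489 − (-0.157) = 0.646

d' = 0.65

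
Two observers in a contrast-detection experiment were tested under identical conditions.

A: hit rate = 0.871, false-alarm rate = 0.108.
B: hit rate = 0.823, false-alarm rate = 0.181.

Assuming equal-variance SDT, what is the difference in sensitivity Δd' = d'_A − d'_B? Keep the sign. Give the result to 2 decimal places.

Δd' = 0.53

A: z(0.871) = 1.131, z(0.108) = -1.237, d' = 2.368
B: z(0.823) = 0.927, z(0.181) = -0.912, d' = 1.839
Δd' = d'_A − d'_B = 2.368 − 1.839 = 0.529
A has the higher sensitivity.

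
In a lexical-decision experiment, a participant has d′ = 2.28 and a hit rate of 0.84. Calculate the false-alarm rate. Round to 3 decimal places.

z(hit rate) = z(0.84) = 0.9945
z(FA) = z(H) − d' = 0.9945 − 2.28 = -1.2855
false-alarm rate = Φ(-1.2855) = 0.0993

false-alarm rate = 0.099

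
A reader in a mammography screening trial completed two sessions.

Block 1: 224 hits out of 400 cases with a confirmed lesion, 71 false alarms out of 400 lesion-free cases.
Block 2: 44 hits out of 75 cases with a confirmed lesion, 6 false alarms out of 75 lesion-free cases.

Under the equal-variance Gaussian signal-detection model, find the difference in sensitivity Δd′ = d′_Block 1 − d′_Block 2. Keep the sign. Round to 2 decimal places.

Block 1: z(0.5600) = 0.151, z(0.1775) = -0.925, d' = 1.076
Block 2: z(0.5867) = 0.219, z(0.0800) = -1.405, d' = 1.624
Δd' = d'_Block 1 − d'_Block 2 = 1.076 − 1.624 = -0.548
Block 2 has the higher sensitivity.

Δd′ = -0.55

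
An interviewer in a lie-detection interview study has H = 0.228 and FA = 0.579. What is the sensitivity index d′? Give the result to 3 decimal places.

d′ = -0.945

Φ⁻¹(H) = Φ⁻¹(0.228) = -0.7454
Φ⁻¹(FA) = Φ⁻¹(0.579) = 0.1993
d' = z(H) − z(FA) = -0.7454 − 0.1993 = -0.9447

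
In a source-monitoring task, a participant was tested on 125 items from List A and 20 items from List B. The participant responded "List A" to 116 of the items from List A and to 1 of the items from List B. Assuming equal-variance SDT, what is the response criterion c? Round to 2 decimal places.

c = 0.09

H = 116/125 = 0.9280
FA = 1/20 = 0.0500
z(0.9280) = 1.4611, z(0.0500) = -1.6449
c = −½·[z(H) + z(FA)] = −0.5 × (1.4611 + (-1.6449)) = 0.0919
c > 0: the participant has a conservative response bias.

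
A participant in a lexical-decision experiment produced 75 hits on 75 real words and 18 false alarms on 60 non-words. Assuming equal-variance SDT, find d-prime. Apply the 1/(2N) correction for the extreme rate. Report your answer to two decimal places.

d-prime = 3.00

The hit rate is 75/75 = 1, so apply the 1/(2N) correction: H → 1 − 1/(2·75) = 0.99333.
z(H) = z(0.99333) = 2.475
z(FA) = z(0.30000) = -0.524
d' = 2.475 − (-0.524) = 2.999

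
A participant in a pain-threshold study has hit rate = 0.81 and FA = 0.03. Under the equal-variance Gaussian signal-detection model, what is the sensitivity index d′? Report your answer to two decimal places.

d′ = 2.76

z(H) = z(0.81) = 0.8779
z(FA) = z(0.03) = -1.8808
d' = z(H) − z(FA) = 0.8779 − (-1.8808) = 2.7587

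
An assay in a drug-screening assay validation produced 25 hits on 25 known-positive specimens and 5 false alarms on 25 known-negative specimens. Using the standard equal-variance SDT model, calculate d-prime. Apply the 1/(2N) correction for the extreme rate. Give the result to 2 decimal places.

The hit rate is 25/25 = 1, so apply the 1/(2N) correction: H → 1 − 1/(2·25) = 0.98000.
z(H) = z(0.98000) = 2.054
z(FA) = z(0.20000) = -0.842
d' = 2.054 − (-0.842) = 2.896

d-prime = 2.90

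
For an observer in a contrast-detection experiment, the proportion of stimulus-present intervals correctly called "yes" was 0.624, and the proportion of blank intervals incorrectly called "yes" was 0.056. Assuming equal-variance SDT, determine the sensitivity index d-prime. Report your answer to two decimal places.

d-prime = 1.91

z(0.624) = 0.3160, z(0.056) = -1.5893
d' = z(H) − z(FA) = 0.3160 − (-1.5893) = 1.9053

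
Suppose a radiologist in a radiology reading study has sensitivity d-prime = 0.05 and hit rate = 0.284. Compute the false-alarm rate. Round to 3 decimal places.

z(hit rate) = z(0.284) = -0.5710
z(FA) = z(H) − d' = -0.5710 − 0.05 = -0.6210
false-alarm rate = Φ(-0.6210) = 0.2673

false-alarm rate = 0.267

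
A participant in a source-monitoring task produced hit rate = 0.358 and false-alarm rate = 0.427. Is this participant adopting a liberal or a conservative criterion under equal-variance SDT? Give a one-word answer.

conservative

z(H) = -0.364, z(FA) = -0.184
c = −½·(z(H) + z(FA)) = 0.274
c > 0 → conservative criterion (biased toward responding “no”).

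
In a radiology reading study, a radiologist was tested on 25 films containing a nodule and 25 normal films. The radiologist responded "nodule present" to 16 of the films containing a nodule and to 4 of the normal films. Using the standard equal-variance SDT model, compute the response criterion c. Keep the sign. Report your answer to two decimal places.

c = 0.32

H = 16/25 = 0.6400
FA = 4/25 = 0.1600
z(0.6400) = 0.3585, z(0.1600) = -0.9945
c = −½·[z(H) + z(FA)] = −0.5 × (0.3585 + (-0.9945)) = 0.3180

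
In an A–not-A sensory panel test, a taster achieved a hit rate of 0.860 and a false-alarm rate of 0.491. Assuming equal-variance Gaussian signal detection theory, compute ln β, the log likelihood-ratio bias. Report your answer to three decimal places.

ln β = -0.583

z(H) = 1.0803
z(FA) = -0.0226
ln β = −½·[z(H)² − z(FA)²] = −0.5 × (1.1670 − 0.0005) = -0.58325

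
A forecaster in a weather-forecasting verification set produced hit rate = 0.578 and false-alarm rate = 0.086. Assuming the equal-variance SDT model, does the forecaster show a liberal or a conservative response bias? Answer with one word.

z(H) = 0.197, z(FA) = -1.366
c = −½·(z(H) + z(FA)) = 0.5845
c > 0 → conservative criterion (biased toward responding “no”).

conservative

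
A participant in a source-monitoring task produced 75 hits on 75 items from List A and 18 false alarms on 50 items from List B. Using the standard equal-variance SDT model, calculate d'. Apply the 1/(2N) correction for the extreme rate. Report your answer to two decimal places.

The hit rate is 75/75 = 1, so apply the 1/(2N) correction: H → 1 − 1/(2·75) = 0.99333.
z(H) = z(0.99333) = 2.475
z(FA) = z(0.36000) = -0.358
d' = 2.475 − (-0.358) = 2.833

d' = 2.83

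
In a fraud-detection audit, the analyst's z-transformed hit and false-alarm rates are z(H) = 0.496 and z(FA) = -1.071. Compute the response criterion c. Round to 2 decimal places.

c = 0.29

c = −½·[z(H) + z(FA)] = −½·(0.496 + (-1.071)) = 0.2875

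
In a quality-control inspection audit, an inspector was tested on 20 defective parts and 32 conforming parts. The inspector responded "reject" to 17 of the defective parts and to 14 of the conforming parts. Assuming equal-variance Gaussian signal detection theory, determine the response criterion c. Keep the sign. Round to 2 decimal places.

H = 17/20 = 0.8500
FA = 14/32 = 0.4375
z(0.8500) = 1.0364, z(0.4375) = -0.1573
c = −½·[z(H) + z(FA)] = −0.5 × (1.0364 + (-0.1573)) = -0.43955
c < 0: the inspector has a liberal response bias.

c = -0.44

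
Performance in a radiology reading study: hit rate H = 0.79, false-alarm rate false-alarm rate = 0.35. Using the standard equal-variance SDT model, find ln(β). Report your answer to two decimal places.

ln β = -0.25

z(H) = 0.806
z(FA) = -0.385
ln β = −½·[z(H)² − z(FA)²] = −0.5 × (0.650 − 0.148) = -0.251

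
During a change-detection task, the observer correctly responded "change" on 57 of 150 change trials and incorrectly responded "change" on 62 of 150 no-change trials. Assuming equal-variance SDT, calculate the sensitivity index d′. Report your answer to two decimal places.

H = 57/150 = 0.3800
FA = 62/150 = 0.4133
z(H) = -0.3055
z(FA) = -0.2191
d' = z(H) − z(FA) = -0.3055 − (-0.2191) = -0.0864

d′ = -0.09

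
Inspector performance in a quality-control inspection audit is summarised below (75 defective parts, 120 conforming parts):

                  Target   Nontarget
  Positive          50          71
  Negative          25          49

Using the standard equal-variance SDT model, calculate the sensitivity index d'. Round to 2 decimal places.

d' = 0.20

H = 50/75 = 0.6667
FA = 71/120 = 0.5917
z(0.6667) = 0.4308, z(0.5917) = 0.2319
d' = z(H) − z(FA) = 0.4308 − 0.2319 = 0.1989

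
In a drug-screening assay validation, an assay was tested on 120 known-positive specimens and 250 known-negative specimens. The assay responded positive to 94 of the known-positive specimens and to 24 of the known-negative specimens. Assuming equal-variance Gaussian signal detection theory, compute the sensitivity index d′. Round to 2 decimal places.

d′ = 2.09

H = 94/120 = 0.7833
FA = 24/250 = 0.0960
z(H) = z(0.7833) = 0.7834
z(FA) = z(0.0960) = -1.3047
d' = z(H) − z(FA) = 0.7834 − (-1.3047) = 2.0881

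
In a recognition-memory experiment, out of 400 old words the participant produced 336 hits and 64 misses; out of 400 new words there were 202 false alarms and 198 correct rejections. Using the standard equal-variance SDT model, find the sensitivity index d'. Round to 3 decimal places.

H = 336/400 = 0.8400
FA = 202/400 = 0.5050
z(0.8400) = 0.9945, z(0.5050) = 0.0125
d' = z(H) − z(FA) = 0.9945 − 0.0125 = 0.9820

d' = 0.982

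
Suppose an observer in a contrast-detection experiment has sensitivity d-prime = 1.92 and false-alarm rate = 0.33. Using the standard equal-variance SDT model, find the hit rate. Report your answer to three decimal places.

z(false-alarm rate) = z(0.33) = -0.4399
z(H) = z(FA) + d' = -0.4399 + 1.92 = 1.4801
hit rate = Φ(1.4801) = 0.9306

hit rate = 0.931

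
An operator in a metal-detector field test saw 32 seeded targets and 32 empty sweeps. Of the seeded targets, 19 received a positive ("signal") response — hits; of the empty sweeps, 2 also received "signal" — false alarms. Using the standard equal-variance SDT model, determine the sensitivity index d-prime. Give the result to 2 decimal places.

d-prime = 1.77

H = 19/32 = 0.5938
FA = 2/32 = 0.0625
z(0.5938) = 0.237, z(0.0625) = -1.534
d' = z(H) − z(FA) = 0.237 − (-1.534) = 1.771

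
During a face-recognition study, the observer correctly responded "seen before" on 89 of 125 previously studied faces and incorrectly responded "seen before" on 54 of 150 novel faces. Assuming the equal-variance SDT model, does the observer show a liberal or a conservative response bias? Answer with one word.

liberal

z(H) = 0.559, z(FA) = -0.358
c = −½·(z(H) + z(FA)) = -0.1005
c < 0 → liberal criterion (biased toward responding “yes”).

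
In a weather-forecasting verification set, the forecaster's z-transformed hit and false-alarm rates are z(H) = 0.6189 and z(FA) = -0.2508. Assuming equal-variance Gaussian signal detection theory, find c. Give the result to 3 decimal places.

c = −½·[z(H) + z(FA)] = −½·(0.6189 + (-0.2508)) = -0.18405
c < 0: the forecaster has a liberal response bias.

c = -0.184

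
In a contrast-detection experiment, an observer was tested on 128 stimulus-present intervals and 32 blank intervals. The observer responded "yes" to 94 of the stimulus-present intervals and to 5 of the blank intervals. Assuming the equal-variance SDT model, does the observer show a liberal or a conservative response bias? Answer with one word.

z(H) = 0.626, z(FA) = -1.010
c = −½·(z(H) + z(FA)) = 0.192
c > 0 → conservative criterion (biased toward responding “no”).

conservative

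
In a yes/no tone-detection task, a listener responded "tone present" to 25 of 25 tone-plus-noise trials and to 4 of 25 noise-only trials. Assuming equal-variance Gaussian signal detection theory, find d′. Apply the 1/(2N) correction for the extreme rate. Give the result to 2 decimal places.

d′ = 3.05

The hit rate is 25/25 = 1, so apply the 1/(2N) correction: H → 1 − 1/(2·25) = 0.98000.
z(H) = z(0.98000) = 2.054
z(FA) = z(0.16000) = -0.994
d' = 2.054 − (-0.994) = 3.048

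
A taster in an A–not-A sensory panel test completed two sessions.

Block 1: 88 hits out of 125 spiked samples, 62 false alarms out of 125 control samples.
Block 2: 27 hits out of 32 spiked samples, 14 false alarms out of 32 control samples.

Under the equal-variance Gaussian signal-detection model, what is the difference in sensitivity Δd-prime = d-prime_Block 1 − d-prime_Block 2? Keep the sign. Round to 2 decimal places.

Block 1: z(0.7040) = 0.536, z(0.4960) = -0.010, d' = 0.546
Block 2: z(0.8438) = 1.010, z(0.4375) = -0.157, d' = 1.167
Δd' = d'_Block 1 − d'_Block 2 = 0.546 − 1.167 = -0.621
Block 2 has the higher sensitivity.

Δd-prime = -0.62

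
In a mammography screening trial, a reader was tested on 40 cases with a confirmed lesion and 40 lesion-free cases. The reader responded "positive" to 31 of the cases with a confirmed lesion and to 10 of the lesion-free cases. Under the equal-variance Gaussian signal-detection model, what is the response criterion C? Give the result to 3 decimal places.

C = -0.040

H = 31/40 = 0.7750
FA = 10/40 = 0.2500
z(H) = z(0.7750) = 0.7554
z(FA) = z(0.2500) = -0.6745
c = −½·[z(H) + z(FA)] = −0.5 × (0.7554 + (-0.6745)) = -0.04045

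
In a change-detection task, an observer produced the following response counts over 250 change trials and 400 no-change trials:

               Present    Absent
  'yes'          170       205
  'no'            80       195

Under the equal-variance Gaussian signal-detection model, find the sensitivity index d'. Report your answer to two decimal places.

d' = 0.44

H = 170/250 = 0.6800
FA = 205/400 = 0.5125
Φ⁻¹(0.6800) = 0.468, Φ⁻¹(0.5125) = 0.031
d' = z(H) − z(FA) = 0.468 − 0.031 = 0.437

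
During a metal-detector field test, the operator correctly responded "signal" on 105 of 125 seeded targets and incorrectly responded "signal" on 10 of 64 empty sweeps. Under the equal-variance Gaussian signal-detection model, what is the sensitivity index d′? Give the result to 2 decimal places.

H = 105/125 = 0.8400
FA = 10/64 = 0.1562
z(0.8400) = 0.994, z(0.1562) = -1.010
d' = z(H) − z(FA) = 0.994 − (-1.010) = 2.004

d′ = 2.00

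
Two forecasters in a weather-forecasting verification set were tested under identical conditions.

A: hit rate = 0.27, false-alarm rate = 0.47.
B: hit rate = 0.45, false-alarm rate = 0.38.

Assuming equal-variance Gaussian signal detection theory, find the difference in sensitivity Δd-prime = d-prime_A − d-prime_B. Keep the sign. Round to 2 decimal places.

Δd-prime = -0.72

A: z(0.27) = -0.613, z(0.47) = -0.075, d' = -0.538
B: z(0.45) = -0.126, z(0.38) = -0.305, d' = 0.179
Δd' = d'_A − d'_B = -0.538 − 0.179 = -0.717
B has the higher sensitivity.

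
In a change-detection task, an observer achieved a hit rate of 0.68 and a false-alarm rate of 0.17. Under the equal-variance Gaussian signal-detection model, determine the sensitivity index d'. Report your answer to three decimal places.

d' = 1.422

z(H) = z(0.68) = 0.4677
z(FA) = z(0.17) = -0.9542
d' = z(H) − z(FA) = 0.4677 − (-0.9542) = 1.4219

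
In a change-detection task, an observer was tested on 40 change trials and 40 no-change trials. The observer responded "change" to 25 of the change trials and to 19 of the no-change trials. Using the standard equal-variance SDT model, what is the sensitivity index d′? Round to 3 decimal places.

d′ = 0.381

H = 25/40 = 0.6250
FA = 19/40 = 0.4750
z(0.6250) = 0.3186, z(0.4750) = -0.0627
d' = z(H) − z(FA) = 0.3186 − (-0.0627) = 0.3813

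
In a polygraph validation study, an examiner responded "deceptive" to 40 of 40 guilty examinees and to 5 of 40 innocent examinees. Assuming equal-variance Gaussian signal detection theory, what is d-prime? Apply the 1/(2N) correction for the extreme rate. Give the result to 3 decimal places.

d-prime = 3.392

The hit rate is 40/40 = 1, so apply the 1/(2N) correction: H → 1 − 1/(2·40) = 0.98750.
z(H) = z(0.98750) = 2.2414
z(FA) = z(0.12500) = -1.1503
d' = 2.2414 − (-1.1503) = 3.3917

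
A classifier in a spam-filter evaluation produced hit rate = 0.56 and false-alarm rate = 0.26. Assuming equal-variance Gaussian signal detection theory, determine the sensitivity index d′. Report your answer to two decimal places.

d′ = 0.79

Φ⁻¹(H) = 0.1510
Φ⁻¹(FA) = -0.6433
d' = z(H) − z(FA) = 0.1510 − (-0.6433) = 0.7943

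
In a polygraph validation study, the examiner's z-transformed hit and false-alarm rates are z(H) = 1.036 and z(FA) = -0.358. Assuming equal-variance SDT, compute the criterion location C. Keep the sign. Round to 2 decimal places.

c = −½·[z(H) + z(FA)] = −½·(1.036 + (-0.358)) = -0.339

C = -0.34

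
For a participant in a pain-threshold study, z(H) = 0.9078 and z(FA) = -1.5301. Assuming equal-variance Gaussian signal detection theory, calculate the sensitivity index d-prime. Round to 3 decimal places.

d-prime = 2.438

d' = z(H) − z(FA) = 0.9078 − (-1.5301) = 2.4379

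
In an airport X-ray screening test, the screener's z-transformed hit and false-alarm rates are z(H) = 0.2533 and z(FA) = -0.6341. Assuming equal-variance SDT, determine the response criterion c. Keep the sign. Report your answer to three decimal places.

c = 0.190

c = −½·[z(H) + z(FA)] = −½·(0.2533 + (-0.6341)) = 0.1904
c > 0: the screener has a conservative response bias.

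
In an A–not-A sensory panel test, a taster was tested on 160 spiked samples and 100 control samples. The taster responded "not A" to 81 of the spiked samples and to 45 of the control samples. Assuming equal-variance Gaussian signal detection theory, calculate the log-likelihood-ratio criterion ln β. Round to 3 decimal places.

H = 81/160 = 0.5062
FA = 45/100 = 0.4500
Φ⁻¹(H) = 0.0155
Φ⁻¹(FA) = -0.1257
ln β = −½·[z(H)² − z(FA)²] = −0.5 × (0.0002 − 0.0158) = 0.0078

ln β = 0.008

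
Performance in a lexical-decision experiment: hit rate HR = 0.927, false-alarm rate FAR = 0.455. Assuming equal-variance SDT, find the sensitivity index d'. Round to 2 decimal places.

d' = 1.57

Φ⁻¹(H) = 1.454
Φ⁻¹(FA) = -0.113
d' = z(H) − z(FA) = 1.454 − (-0.113) = 1.567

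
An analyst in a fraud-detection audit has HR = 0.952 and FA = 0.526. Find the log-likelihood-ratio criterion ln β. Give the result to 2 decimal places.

ln β = -1.38

z(0.952) = 1.665, z(0.526) = 0.065
ln β = −½·[z(H)² − z(FA)²] = −0.5 × (2.772 − 0.004) = -1.384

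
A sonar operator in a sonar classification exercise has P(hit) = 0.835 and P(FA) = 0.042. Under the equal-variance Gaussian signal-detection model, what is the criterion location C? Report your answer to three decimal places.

z(0.835) = 0.9741, z(0.042) = -1.7279
c = −½·[z(H) + z(FA)] = −0.5 × (0.9741 + (-1.7279)) = 0.3769
c > 0: the sonar operator has a conservative response bias.

C = 0.377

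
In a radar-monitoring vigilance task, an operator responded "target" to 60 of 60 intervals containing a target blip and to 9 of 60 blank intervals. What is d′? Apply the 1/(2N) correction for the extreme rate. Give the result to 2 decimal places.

The hit rate is 60/60 = 1, so apply the 1/(2N) correction: H → 1 − 1/(2·60) = 0.99167.
z(H) = z(0.99167) = 2.394
z(FA) = z(0.15000) = -1.036
d' = 2.394 − (-1.036) = 3.430

d′ = 3.43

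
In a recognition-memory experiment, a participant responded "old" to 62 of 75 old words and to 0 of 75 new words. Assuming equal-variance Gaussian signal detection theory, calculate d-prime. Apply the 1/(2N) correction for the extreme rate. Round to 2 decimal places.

d-prime = 3.42

The false-alarm rate is 0/75 = 0, so apply the 1/(2N) correction: FA → 1/(2·75) = 0.00667.
z(H) = z(0.82667) = 0.941
z(FA) = z(0.00667) = -2.475
d' = 0.941 − (-2.475) = 3.416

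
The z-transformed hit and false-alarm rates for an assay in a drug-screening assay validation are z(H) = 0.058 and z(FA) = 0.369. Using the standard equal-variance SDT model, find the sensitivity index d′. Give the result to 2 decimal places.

d′ = -0.31

d' = z(H) − z(FA) = 0.058 − 0.369 = -0.311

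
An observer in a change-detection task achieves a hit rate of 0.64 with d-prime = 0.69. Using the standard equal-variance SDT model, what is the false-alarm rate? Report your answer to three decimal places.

false-alarm rate = 0.370

z(hit rate) = z(0.64) = 0.3585
z(FA) = z(H) − d' = 0.3585 − 0.69 = -0.3315
false-alarm rate = Φ(-0.3315) = 0.3701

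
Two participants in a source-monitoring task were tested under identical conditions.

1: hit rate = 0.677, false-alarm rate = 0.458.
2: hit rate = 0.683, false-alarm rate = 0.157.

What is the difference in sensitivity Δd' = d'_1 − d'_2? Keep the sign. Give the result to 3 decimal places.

Δd' = -0.918

1: z(0.677) = 0.4593, z(0.458) = -0.1055, d' = 0.5648
2: z(0.683) = 0.4761, z(0.157) = -1.0069, d' = 1.4830
Δd' = d'_1 − d'_2 = 0.5648 − 1.4830 = -0.9182
2 has the higher sensitivity.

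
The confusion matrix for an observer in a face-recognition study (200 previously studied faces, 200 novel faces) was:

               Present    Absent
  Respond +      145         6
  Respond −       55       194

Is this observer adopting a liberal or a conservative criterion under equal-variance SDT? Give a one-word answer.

conservative

z(H) = 0.598, z(FA) = -1.881
c = −½·(z(H) + z(FA)) = 0.6415
c > 0 → conservative criterion (biased toward responding “no”).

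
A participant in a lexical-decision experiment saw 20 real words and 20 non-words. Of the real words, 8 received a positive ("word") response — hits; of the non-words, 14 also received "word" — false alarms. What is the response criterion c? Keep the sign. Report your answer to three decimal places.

c = -0.136

H = 8/20 = 0.4000
FA = 14/20 = 0.7000
z(H) = -0.2533
z(FA) = 0.5244
c = −½·[z(H) + z(FA)] = −0.5 × (-0.2533 + 0.5244) = -0.13555
c < 0: the participant has a liberal response bias.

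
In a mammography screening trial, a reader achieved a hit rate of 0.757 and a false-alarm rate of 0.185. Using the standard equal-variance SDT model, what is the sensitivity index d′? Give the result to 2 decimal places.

d′ = 1.59

z(H) = 0.697
z(FA) = -0.896
d' = z(H) − z(FA) = 0.697 − (-0.896) = 1.593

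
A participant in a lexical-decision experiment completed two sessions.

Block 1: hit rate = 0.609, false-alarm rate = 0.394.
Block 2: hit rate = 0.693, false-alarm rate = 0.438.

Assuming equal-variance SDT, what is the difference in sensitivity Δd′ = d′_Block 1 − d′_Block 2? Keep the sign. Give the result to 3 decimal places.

Block 1: z(0.609) = 0.2767, z(0.394) = -0.2689, d' = 0.5456
Block 2: z(0.693) = 0.5044, z(0.438) = -0.1560, d' = 0.6604
Δd' = d'_Block 1 − d'_Block 2 = 0.5456 − 0.6604 = -0.1148
Block 2 has the higher sensitivity.

Δd′ = -0.115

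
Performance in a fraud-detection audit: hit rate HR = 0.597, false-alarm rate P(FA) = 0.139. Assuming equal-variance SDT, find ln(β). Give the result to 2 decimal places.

ln β = 0.56

z(H) = 0.246
z(FA) = -1.085
ln β = −½·[z(H)² − z(FA)²] = −0.5 × (0.061 − 1.177) = 0.558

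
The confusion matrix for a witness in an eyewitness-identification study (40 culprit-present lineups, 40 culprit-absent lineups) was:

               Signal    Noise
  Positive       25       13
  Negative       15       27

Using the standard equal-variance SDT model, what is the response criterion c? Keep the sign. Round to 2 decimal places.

H = 25/40 = 0.6250
FA = 13/40 = 0.3250
z(H) = z(0.6250) = 0.3186
z(FA) = z(0.3250) = -0.4538
c = −½·[z(H) + z(FA)] = −0.5 × (0.3186 + (-0.4538)) = 0.0676
c > 0: the witness has a conservative response bias.

c = 0.07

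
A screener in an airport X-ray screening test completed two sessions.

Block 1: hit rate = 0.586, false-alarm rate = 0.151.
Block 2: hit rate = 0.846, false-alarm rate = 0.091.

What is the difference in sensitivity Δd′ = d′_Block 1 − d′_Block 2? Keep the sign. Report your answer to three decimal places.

Δd′ = -1.105

Block 1: z(0.586) = 0.2173, z(0.151) = -1.0322, d' = 1.2495
Block 2: z(0.846) = 1.0194, z(0.091) = -1.3346, d' = 2.3540
Δd' = d'_Block 1 − d'_Block 2 = 1.2495 − 2.3540 = -1.1045
Block 2 has the higher sensitivity.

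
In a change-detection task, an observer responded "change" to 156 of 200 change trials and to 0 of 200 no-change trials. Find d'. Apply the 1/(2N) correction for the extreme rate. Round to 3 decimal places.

The false-alarm rate is 0/200 = 0, so apply the 1/(2N) correction: FA → 1/(2·200) = 0.00250.
z(H) = z(0.78000) = 0.7722
z(FA) = z(0.00250) = -2.8070
d' = 0.7722 − (-2.8070) = 3.5792

d' = 3.579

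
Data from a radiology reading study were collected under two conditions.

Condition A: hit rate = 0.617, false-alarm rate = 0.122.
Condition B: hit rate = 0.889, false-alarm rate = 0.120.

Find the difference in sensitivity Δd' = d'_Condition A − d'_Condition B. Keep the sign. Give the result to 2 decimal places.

Δd' = -0.93

Condition A: z(0.617) = 0.298, z(0.122) = -1.165, d' = 1.463
Condition B: z(0.889) = 1.221, z(0.120) = -1.175, d' = 2.396
Δd' = d'_Condition A − d'_Condition B = 1.463 − 2.396 = -0.933
Condition B has the higher sensitivity.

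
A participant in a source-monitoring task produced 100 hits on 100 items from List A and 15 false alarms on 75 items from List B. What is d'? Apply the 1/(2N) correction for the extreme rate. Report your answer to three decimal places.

The hit rate is 100/100 = 1, so apply the 1/(2N) correction: H → 1 − 1/(2·100) = 0.99500.
z(H) = z(0.99500) = 2.5758
z(FA) = z(0.20000) = -0.8416
d' = 2.5758 − (-0.8416) = 3.4174

d' = 3.417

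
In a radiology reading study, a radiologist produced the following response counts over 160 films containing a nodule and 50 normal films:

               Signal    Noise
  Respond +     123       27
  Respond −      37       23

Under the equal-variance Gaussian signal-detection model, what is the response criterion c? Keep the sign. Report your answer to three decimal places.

c = -0.418

H = 123/160 = 0.7688
FA = 27/50 = 0.5400
Φ⁻¹(H) = 0.7349
Φ⁻¹(FA) = 0.1004
c = −½·[z(H) + z(FA)] = −0.5 × (0.7349 + 0.1004) = -0.41765
c < 0: the radiologist has a liberal response bias.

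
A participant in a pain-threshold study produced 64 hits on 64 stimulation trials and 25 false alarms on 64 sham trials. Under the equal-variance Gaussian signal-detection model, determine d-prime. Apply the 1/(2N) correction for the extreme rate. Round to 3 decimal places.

The hit rate is 64/64 = 1, so apply the 1/(2N) correction: H → 1 − 1/(2·64) = 0.99219.
z(H) = z(0.99219) = 2.4177
z(FA) = z(0.39062) = -0.2777
d' = 2.4177 − (-0.2777) = 2.6954

d-prime = 2.695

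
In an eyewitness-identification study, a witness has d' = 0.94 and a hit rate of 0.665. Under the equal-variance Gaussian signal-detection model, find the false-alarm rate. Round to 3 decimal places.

false-alarm rate = 0.304

z(hit rate) = z(0.665) = 0.4261
z(FA) = z(H) − d' = 0.4261 − 0.94 = -0.5139
false-alarm rate = Φ(-0.5139) = 0.3037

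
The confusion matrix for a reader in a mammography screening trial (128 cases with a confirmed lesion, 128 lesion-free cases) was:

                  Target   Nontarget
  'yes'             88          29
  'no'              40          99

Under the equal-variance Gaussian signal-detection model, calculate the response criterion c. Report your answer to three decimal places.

c = 0.131

H = 88/128 = 0.6875
FA = 29/128 = 0.2266
Φ⁻¹(0.6875) = 0.4888, Φ⁻¹(0.2266) = -0.7501
c = −½·[z(H) + z(FA)] = −0.5 × (0.4888 + (-0.7501)) = 0.13065
c > 0: the reader has a conservative response bias.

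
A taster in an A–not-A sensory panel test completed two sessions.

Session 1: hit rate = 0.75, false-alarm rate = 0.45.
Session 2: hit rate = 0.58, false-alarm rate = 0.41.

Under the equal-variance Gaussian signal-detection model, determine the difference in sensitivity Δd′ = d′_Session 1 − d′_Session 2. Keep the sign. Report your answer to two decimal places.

Δd′ = 0.37

Session 1: z(0.75) = 0.674, z(0.45) = -0.126, d' = 0.800
Session 2: z(0.58) = 0.202, z(0.41) = -0.228, d' = 0.430
Δd' = d'_Session 1 − d'_Session 2 = 0.800 − 0.430 = 0.370
Session 1 has the higher sensitivity.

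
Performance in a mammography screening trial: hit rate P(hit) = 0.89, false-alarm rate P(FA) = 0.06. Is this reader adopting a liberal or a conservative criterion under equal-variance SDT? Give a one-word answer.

conservative

z(H) = 1.227, z(FA) = -1.555
c = −½·(z(H) + z(FA)) = 0.164
c > 0 → conservative criterion (biased toward responding “no”).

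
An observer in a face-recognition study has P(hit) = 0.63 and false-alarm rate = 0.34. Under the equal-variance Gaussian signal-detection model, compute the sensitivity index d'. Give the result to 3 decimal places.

d' = 0.744

z(H) = 0.3319
z(FA) = -0.4125
d' = z(H) − z(FA) = 0.3319 − (-0.4125) = 0.7444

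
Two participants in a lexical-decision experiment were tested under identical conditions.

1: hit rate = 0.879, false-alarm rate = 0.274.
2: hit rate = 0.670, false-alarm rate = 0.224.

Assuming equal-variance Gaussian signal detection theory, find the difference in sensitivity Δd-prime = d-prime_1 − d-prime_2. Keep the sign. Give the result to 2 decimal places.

1: z(0.879) = 1.170, z(0.274) = -0.601, d' = 1.771
2: z(0.670) = 0.440, z(0.224) = -0.759, d' = 1.199
Δd' = d'_1 − d'_2 = 1.771 − 1.199 = 0.572
1 has the higher sensitivity.

Δd-prime = 0.57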